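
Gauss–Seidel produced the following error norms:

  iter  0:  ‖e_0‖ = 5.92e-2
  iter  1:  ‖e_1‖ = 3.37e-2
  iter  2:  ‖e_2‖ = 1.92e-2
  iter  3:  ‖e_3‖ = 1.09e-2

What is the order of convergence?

Consecutive ratios: ‖e_3‖/‖e_2‖ = 1.09e-2/1.92e-2 = 0.567708, ‖e_2‖/‖e_1‖ = 1.92e-2/3.37e-2 = 0.569733.
p ≈ ln(0.567708)/ln(0.569733) = -0.5661/-0.5626 ≈ 1.01.
So the convergence is linear (order 1).

1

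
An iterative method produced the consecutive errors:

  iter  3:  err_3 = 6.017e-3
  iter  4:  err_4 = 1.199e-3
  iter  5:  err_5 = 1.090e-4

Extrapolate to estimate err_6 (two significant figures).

3.1e-6

First estimate the order: p ≈ ln(err_5/err_4) / ln(err_4/err_3) = ln(1.090e-4/1.199e-3)/ln(1.199e-3/6.017e-3) = ln(0.0909091)/ln(0.199269) ≈ 1.4865.
Then err_6 ≈ err_5·(err_5/err_4)^p = 1.090e-4·(0.0909091)^1.4865 = 1.090e-4·0.028312 ≈ 3.086e-06.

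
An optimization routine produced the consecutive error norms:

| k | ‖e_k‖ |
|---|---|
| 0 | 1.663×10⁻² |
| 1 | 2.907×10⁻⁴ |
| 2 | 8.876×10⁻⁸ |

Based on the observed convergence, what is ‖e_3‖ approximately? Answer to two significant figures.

First estimate the order: p ≈ ln(‖e_2‖/‖e_1‖) / ln(‖e_1‖/‖e_0‖) = ln(8.876×10⁻⁸/2.907×10⁻⁴)/ln(2.907×10⁻⁴/1.663×10⁻²) = ln(0.000305332)/ln(0.0174805) ≈ 2.0002.
Then ‖e_3‖ ≈ ‖e_2‖·(‖e_2‖/‖e_1‖)^p = 8.876×10⁻⁸·(0.000305332)^2.0002 = 8.876×10⁻⁸·9.30768e-08 ≈ 8.261e-15.

8.3e-15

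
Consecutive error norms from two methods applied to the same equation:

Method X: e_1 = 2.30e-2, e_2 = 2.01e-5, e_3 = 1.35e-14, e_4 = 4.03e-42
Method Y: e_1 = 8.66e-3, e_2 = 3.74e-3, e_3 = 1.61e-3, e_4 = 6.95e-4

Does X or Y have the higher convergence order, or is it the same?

Method X: p ≈ ln(4.03e-42/1.35e-14)/ln(1.35e-14/2.01e-5) ≈ 3.00.
Method Y: p ≈ ln(6.95e-4/1.61e-3)/ln(1.61e-3/3.74e-3) ≈ 1.00.
Method X has the higher order (≈3.0 vs ≈1.0).

X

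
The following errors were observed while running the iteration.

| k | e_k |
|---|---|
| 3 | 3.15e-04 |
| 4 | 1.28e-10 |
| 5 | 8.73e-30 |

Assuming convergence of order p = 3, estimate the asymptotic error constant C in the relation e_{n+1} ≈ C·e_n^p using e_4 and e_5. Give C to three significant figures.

C ≈ e_5 / e_4^3
  = 8.73e-30 / (1.28e-10)^3
  = 8.73e-30 / 2.09715e-30 ≈ 4.1628

4.16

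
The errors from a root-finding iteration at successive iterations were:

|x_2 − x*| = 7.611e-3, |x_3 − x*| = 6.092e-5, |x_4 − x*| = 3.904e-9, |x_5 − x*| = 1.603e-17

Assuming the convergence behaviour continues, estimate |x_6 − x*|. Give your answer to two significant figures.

First estimate the order: p ≈ ln(|x_5 − x*|/|x_4 − x*|) / ln(|x_4 − x*|/|x_3 − x*|) = ln(1.603e-17/3.904e-9)/ln(3.904e-9/6.092e-5) = ln(4.10605e-09)/ln(6.4084e-05) ≈ 2.0000.
Then |x_6 − x*| ≈ |x_5 − x*|·(|x_5 − x*|/|x_4 − x*|)^p = 1.603e-17·(4.10605e-09)^2.0000 = 1.603e-17·1.68596e-17 ≈ 2.703e-34.

2.7e-34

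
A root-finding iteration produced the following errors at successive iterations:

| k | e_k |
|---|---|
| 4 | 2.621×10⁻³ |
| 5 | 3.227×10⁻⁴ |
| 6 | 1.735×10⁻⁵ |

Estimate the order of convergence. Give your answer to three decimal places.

p ≈ ln(e_6/e_5) / ln(e_5/e_4)
  = ln(1.735×10⁻⁵/3.227×10⁻⁴) / ln(3.227×10⁻⁴/2.621×10⁻³)
  = ln(0.0537651) / ln(0.123121)
  = -2.923131 / -2.094588 ≈ 1.395564

1.396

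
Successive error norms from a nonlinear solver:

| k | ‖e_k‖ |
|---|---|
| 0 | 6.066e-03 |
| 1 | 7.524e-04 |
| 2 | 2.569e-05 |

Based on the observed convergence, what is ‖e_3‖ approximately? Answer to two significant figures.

First estimate the order: p ≈ ln(‖e_2‖/‖e_1‖) / ln(‖e_1‖/‖e_0‖) = ln(2.569e-05/7.524e-04)/ln(7.524e-04/6.066e-03) = ln(0.0341441)/ln(0.124036) ≈ 1.6180.
Then ‖e_3‖ ≈ ‖e_2‖·(‖e_2‖/‖e_1‖)^p = 2.569e-05·(0.0341441)^1.6180 = 2.569e-05·0.0042355 ≈ 1.088e-07.

1.1e-7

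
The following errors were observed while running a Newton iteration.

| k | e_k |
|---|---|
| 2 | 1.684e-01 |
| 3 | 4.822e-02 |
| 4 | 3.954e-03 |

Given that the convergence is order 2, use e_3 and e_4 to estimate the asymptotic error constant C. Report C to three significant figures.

1.70

C ≈ e_4 / e_3^2
  = 3.954e-03 / (4.822e-02)^2
  = 3.954e-03 / 0.00232517 ≈ 1.7005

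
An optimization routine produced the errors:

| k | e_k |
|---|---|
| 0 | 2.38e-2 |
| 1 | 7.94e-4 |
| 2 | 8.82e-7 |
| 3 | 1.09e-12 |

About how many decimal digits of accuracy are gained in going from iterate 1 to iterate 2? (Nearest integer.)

Digits gained ≈ log₁₀(e_1/e_2) = log₁₀(7.94e-4/8.82e-7) = log₁₀(900.227) ≈ 2.954.

3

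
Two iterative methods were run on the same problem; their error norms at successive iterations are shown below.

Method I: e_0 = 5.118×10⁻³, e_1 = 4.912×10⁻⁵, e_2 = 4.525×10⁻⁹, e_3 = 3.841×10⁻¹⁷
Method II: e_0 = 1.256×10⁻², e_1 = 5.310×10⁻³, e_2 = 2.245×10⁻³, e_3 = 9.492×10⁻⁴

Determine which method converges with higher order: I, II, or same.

Method I: p ≈ ln(3.841×10⁻¹⁷/4.525×10⁻⁹)/ln(4.525×10⁻⁹/4.912×10⁻⁵) ≈ 2.00.
Method II: p ≈ ln(9.492×10⁻⁴/2.245×10⁻³)/ln(2.245×10⁻³/5.310×10⁻³) ≈ 1.00.
Method I has the higher order (≈2.0 vs ≈1.0).

I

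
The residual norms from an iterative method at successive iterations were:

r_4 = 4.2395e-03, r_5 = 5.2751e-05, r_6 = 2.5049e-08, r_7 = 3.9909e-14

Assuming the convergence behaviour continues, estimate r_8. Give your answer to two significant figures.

3.1e-24

First estimate the order: p ≈ ln(r_7/r_6) / ln(r_6/r_5) = ln(3.9909e-14/2.5049e-08)/ln(2.5049e-08/5.2751e-05) = ln(1.59324e-06)/ln(0.000474854) ≈ 1.7445.
Then r_8 ≈ r_7·(r_7/r_6)^p = 3.9909e-14·(1.59324e-06)^1.7445 = 3.9909e-14·7.68917e-11 ≈ 3.069e-24.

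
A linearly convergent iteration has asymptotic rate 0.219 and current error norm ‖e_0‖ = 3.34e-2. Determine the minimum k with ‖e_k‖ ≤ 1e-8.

10

After k steps, ‖e_k‖ ≈ 3.34e-2·0.219^k.
Need 0.219^k ≤ 1e-8/3.34e-2 = 2.99401e-07.
k ≥ ln(2.99401e-07)/ln(0.219) = -15.0215/-1.51868 = 9.891.
Smallest integer k = 10.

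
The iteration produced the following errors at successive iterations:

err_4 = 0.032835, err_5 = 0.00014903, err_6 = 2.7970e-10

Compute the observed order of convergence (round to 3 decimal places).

p ≈ ln(err_6/err_5) / ln(err_5/err_4)
  = ln(2.7970e-10/0.00014903) / ln(0.00014903/0.032835)
  = ln(1.8768e-06) / ln(0.00453875)
  = -13.185942 / -5.395104 ≈ 2.444057

2.444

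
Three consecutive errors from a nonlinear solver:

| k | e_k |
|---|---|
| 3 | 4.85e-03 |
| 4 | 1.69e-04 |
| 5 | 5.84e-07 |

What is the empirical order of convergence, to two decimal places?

p ≈ ln(e_5/e_4) / ln(e_4/e_3)
  = ln(5.84e-07/1.69e-04) / ln(1.69e-04/4.85e-03)
  = ln(0.00345562) / ln(0.0348454)
  = -5.66775 / -3.35683 ≈ 1.68842

1.69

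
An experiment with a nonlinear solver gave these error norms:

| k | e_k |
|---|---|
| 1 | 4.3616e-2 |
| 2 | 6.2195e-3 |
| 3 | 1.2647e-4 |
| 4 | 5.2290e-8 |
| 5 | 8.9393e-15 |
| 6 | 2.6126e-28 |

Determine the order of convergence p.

Consecutive ratios: e_6/e_5 = 2.6126e-28/8.9393e-15 = 2.9226e-14, e_5/e_4 = 8.9393e-15/5.2290e-8 = 1.70956e-07.
p ≈ ln(2.9226e-14)/ln(1.70956e-07) = -31.1637/-15.5819 ≈ 2.00.
So the convergence is quadratic (order 2).

2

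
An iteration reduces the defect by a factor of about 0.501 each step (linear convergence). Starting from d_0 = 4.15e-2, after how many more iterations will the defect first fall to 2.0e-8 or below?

22

After k steps, d_k ≈ 4.15e-2·0.501^k.
Need 0.501^k ≤ 2.0e-8/4.15e-2 = 4.81928e-07.
k ≥ ln(4.81928e-07)/ln(0.501) = -14.5455/-0.69115 = 21.045.
Smallest integer k = 22.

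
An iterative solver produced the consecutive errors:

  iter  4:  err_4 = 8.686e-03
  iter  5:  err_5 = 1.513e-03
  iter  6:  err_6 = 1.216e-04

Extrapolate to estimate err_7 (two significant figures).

First estimate the order: p ≈ ln(err_6/err_5) / ln(err_5/err_4) = ln(1.216e-04/1.513e-03)/ln(1.513e-03/8.686e-03) = ln(0.0803701)/ln(0.174188) ≈ 1.4426.
Then err_7 ≈ err_6·(err_6/err_5)^p = 1.216e-04·(0.0803701)^1.4426 = 1.216e-04·0.0263323 ≈ 3.202e-06.

3.2e-6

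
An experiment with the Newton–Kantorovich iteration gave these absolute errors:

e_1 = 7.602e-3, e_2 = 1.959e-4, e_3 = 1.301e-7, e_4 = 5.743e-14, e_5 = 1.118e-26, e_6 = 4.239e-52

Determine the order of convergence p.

2

Consecutive ratios: e_6/e_5 = 4.239e-52/1.118e-26 = 3.79159e-26, e_5/e_4 = 1.118e-26/5.743e-14 = 1.94672e-13.
p ≈ ln(3.79159e-26)/ln(1.94672e-13) = -58.5344/-29.2675 ≈ 2.00.
So the convergence is quadratic (order 2).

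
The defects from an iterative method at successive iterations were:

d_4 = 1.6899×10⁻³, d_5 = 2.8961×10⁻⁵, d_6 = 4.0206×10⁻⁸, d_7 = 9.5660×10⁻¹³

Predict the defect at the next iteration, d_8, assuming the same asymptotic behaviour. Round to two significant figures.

3.2e-20

First estimate the order: p ≈ ln(d_7/d_6) / ln(d_6/d_5) = ln(9.5660×10⁻¹³/4.0206×10⁻⁸)/ln(4.0206×10⁻⁸/2.8961×10⁻⁵) = ln(2.37925e-05)/ln(0.00138828) ≈ 1.6180.
Then d_8 ≈ d_7·(d_7/d_6)^p = 9.5660×10⁻¹³·(2.37925e-05)^1.6180 = 9.5660×10⁻¹³·3.3043e-08 ≈ 3.161e-20.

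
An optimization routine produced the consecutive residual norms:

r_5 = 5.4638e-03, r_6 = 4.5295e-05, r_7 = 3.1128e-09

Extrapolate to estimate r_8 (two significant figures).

1.5e-17

First estimate the order: p ≈ ln(r_7/r_6) / ln(r_6/r_5) = ln(3.1128e-09/4.5295e-05)/ln(4.5295e-05/5.4638e-03) = ln(6.87228e-05)/ln(0.00829002) ≈ 2.0000.
Then r_8 ≈ r_7·(r_7/r_6)^p = 3.1128e-09·(6.87228e-05)^2.0000 = 3.1128e-09·4.72282e-09 ≈ 1.47e-17.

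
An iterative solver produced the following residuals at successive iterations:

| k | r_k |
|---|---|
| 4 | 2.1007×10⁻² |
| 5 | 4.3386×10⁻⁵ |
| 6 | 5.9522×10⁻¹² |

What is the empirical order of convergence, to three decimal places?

2.556

p ≈ ln(r_6/r_5) / ln(r_5/r_4)
  = ln(5.9522×10⁻¹²/4.3386×10⁻⁵) / ln(4.3386×10⁻⁵/2.1007×10⁻²)
  = ln(1.37192e-07) / ln(0.00206531)
  = -15.801884 / -6.182475 ≈ 2.555916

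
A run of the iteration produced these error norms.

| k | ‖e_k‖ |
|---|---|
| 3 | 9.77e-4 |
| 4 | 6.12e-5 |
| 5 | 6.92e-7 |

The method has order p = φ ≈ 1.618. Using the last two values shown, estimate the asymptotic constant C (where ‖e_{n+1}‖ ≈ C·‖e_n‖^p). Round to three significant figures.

4.54

C ≈ ‖e_5‖ / ‖e_4‖^1.618
  = 6.92e-7 / (6.12e-5)^1.618
  = 6.92e-7 / 1.52393e-07 ≈ 4.5409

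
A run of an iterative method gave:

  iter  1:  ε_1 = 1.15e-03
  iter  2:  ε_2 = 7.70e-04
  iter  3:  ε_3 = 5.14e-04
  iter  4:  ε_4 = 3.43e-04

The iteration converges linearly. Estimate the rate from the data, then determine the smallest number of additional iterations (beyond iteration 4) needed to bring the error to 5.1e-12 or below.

Rate ρ ≈ ε_4/ε_3 = 3.43e-04/5.14e-04 = 0.6673.
After j more steps, ε_{4+j} ≈ 3.43e-04·ρ^j; need ρ^j ≤ 5.1e-12/3.43e-04 = 1.48688e-08.
j ≥ ln(1.48688e-08)/ln(0.6673) = -18.0240/-0.40452 = 44.557.
So 45 more iterations are needed.

45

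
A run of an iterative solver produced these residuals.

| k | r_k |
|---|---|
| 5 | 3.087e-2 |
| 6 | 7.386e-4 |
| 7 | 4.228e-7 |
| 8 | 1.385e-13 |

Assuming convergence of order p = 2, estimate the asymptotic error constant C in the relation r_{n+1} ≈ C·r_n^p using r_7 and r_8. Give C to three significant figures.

0.775

C ≈ r_8 / r_7^2
  = 1.385e-13 / (4.228e-7)^2
  = 1.385e-13 / 1.7876e-13 ≈ 0.77478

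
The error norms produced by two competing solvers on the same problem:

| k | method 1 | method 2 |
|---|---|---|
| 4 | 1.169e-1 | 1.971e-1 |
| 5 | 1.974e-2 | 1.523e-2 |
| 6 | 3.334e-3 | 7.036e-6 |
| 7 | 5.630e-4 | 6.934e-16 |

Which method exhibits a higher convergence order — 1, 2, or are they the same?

Method 1: p ≈ ln(5.630e-4/3.334e-3)/ln(3.334e-3/1.974e-2) ≈ 1.00.
Method 2: p ≈ ln(6.934e-16/7.036e-6)/ln(7.036e-6/1.523e-2) ≈ 3.00.
Method 2 has the higher order (≈3.0 vs ≈1.0).

2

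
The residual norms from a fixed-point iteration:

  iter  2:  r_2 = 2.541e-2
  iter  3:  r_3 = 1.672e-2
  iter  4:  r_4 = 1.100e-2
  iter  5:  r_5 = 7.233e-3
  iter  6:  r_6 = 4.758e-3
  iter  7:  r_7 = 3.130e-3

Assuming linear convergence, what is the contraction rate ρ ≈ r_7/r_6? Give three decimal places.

ρ ≈ r_7/r_6 = 3.130e-3/4.758e-3 = 0.65784

0.658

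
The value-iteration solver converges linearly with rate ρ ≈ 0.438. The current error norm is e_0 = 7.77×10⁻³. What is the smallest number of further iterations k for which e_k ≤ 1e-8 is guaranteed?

17

After k steps, e_k ≈ 7.77×10⁻³·0.438^k.
Need 0.438^k ≤ 1e-8/7.77×10⁻³ = 1.287e-06.
k ≥ ln(1.287e-06)/ln(0.438) = -13.5632/-0.82554 = 16.429.
Smallest integer k = 17.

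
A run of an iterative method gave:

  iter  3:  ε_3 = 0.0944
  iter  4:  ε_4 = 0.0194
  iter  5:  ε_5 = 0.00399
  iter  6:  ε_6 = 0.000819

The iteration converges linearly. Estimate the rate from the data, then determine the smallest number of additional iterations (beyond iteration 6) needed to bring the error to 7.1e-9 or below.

Rate ρ ≈ ε_6/ε_5 = 0.000819/0.00399 = 0.2053.
After j more steps, ε_{6+j} ≈ 0.000819·ρ^j; need ρ^j ≤ 7.1e-9/0.000819 = 8.66911e-06.
j ≥ ln(8.66911e-06)/ln(0.2053) = -11.6557/-1.58328 = 7.362.
So 8 more iterations are needed.

8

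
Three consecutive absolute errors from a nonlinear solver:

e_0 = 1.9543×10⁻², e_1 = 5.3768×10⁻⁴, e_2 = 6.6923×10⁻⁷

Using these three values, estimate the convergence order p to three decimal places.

1.862

p ≈ ln(e_2/e_1) / ln(e_1/e_0)
  = ln(6.6923×10⁻⁷/5.3768×10⁻⁴) / ln(5.3768×10⁻⁴/1.9543×10⁻²)
  = ln(0.00124466) / ln(0.0275127)
  = -6.688893 / -3.593108 ≈ 1.861590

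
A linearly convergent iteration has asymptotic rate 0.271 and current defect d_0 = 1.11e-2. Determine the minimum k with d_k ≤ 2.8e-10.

14

After k steps, d_k ≈ 1.11e-2·0.271^k.
Need 0.271^k ≤ 2.8e-10/1.11e-2 = 2.52252e-08.
k ≥ ln(2.52252e-08)/ln(0.271) = -17.4954/-1.30564 = 13.400.
Smallest integer k = 14.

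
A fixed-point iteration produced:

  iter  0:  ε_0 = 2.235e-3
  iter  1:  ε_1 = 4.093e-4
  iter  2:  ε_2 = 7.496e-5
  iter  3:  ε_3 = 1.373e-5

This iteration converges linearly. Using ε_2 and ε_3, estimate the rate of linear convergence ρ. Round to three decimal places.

0.183

ρ ≈ ε_3/ε_2 = 1.373e-5/7.496e-5 = 0.18316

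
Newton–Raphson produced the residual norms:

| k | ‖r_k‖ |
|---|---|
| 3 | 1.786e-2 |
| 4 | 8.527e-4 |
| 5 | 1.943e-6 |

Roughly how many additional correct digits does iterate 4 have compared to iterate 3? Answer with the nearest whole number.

Digits gained ≈ log₁₀(‖r_3‖/‖r_4‖) = log₁₀(1.786e-2/8.527e-4) = log₁₀(20.9452) ≈ 1.321.

1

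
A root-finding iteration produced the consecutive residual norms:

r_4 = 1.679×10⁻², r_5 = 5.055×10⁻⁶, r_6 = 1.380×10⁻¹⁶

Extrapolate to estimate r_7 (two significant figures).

2.8e-48

First estimate the order: p ≈ ln(r_6/r_5) / ln(r_5/r_4) = ln(1.380×10⁻¹⁶/5.055×10⁻⁶)/ln(5.055×10⁻⁶/1.679×10⁻²) = ln(2.72997e-11)/ln(0.000301072) ≈ 3.0000.
Then r_7 ≈ r_6·(r_6/r_5)^p = 1.380×10⁻¹⁶·(2.72997e-11)^3.0000 = 1.380×10⁻¹⁶·2.03457e-32 ≈ 2.808e-48.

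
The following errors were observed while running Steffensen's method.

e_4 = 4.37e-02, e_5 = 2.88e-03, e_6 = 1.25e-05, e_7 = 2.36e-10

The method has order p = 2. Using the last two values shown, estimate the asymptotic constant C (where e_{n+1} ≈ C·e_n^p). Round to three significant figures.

1.51

C ≈ e_7 / e_6^2
  = 2.36e-10 / (1.25e-05)^2
  = 2.36e-10 / 1.5625e-10 ≈ 1.5104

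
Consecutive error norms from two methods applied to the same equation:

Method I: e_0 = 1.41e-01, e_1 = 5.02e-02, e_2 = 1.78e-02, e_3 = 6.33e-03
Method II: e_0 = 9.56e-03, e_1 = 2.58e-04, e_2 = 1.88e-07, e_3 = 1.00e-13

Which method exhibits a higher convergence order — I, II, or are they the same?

II

Method I: p ≈ ln(6.33e-03/1.78e-02)/ln(1.78e-02/5.02e-02) ≈ 1.00.
Method II: p ≈ ln(1.00e-13/1.88e-07)/ln(1.88e-07/2.58e-04) ≈ 2.00.
Method II has the higher order (≈2.0 vs ≈1.0).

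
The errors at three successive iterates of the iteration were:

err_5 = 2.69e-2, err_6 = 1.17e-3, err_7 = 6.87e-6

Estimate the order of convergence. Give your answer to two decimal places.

p ≈ ln(err_7/err_6) / ln(err_6/err_5)
  = ln(6.87e-6/1.17e-3) / ln(1.17e-3/2.69e-2)
  = ln(0.00587179) / ln(0.0434944)
  = -5.13760 / -3.13512 ≈ 1.63873

1.64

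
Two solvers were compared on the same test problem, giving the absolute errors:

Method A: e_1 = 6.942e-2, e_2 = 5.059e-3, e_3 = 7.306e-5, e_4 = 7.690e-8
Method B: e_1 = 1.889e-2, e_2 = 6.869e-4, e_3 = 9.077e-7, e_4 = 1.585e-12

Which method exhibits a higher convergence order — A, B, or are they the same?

B

Method A: p ≈ ln(7.690e-8/7.306e-5)/ln(7.306e-5/5.059e-3) ≈ 1.62.
Method B: p ≈ ln(1.585e-12/9.077e-7)/ln(9.077e-7/6.869e-4) ≈ 2.00.
Method B has the higher order (≈2.0 vs ≈1.6).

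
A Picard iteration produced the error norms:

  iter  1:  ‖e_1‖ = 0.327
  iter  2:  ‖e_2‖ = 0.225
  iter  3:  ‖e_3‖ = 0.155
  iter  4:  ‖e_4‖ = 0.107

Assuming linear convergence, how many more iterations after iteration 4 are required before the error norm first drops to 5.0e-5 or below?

Rate ρ ≈ ‖e_4‖/‖e_3‖ = 0.107/0.155 = 0.6903.
After j more steps, ‖e_{4+j}‖ ≈ 0.107·ρ^j; need ρ^j ≤ 5.0e-5/0.107 = 0.00046729.
j ≥ ln(0.00046729)/ln(0.6903) = -7.6686/-0.37063 = 20.691.
So 21 more iterations are needed.

21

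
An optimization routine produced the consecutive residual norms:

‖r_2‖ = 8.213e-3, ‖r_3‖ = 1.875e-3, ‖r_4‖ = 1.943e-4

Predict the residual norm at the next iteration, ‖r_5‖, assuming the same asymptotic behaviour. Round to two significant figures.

First estimate the order: p ≈ ln(‖r_4‖/‖r_3‖) / ln(‖r_3‖/‖r_2‖) = ln(1.943e-4/1.875e-3)/ln(1.875e-3/8.213e-3) = ln(0.103627)/ln(0.228297) ≈ 1.5347.
Then ‖r_5‖ ≈ ‖r_4‖·(‖r_4‖/‖r_3‖)^p = 1.943e-4·(0.103627)^1.5347 = 1.943e-4·0.0308352 ≈ 5.991e-06.

6.0e-6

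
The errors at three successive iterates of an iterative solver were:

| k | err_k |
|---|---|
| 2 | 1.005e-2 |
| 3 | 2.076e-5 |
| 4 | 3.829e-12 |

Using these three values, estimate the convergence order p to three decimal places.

2.508

p ≈ ln(err_4/err_3) / ln(err_3/err_2)
  = ln(3.829e-12/2.076e-5) / ln(2.076e-5/1.005e-2)
  = ln(1.84441e-07) / ln(0.00206567)
  = -15.505936 / -6.182301 ≈ 2.508117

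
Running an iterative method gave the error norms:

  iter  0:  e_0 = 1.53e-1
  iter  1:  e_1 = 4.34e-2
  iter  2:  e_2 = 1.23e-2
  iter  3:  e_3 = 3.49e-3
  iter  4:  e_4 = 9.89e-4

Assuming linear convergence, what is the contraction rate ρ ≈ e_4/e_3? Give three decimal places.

ρ ≈ e_4/e_3 = 9.89e-4/3.49e-3 = 0.28338

0.283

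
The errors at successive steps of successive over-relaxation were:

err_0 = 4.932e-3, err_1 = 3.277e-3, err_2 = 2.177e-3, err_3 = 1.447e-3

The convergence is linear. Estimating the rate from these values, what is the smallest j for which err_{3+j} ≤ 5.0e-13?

54

Rate ρ ≈ err_3/err_2 = 1.447e-3/2.177e-3 = 0.6647.
After j more steps, err_{3+j} ≈ 1.447e-3·ρ^j; need ρ^j ≤ 5.0e-13/1.447e-3 = 3.45543e-10.
j ≥ ln(3.45543e-10)/ln(0.6647) = -21.7859/-0.40842 = 53.342.
So 54 more iterations are needed.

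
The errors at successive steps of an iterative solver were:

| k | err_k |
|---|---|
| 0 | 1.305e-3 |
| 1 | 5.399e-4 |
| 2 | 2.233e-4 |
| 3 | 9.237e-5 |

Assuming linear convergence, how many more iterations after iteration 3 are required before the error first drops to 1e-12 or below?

21

Rate ρ ≈ err_3/err_2 = 9.237e-5/2.233e-4 = 0.4137.
After j more steps, err_{3+j} ≈ 9.237e-5·ρ^j; need ρ^j ≤ 1e-12/9.237e-5 = 1.0826e-08.
j ≥ ln(1.0826e-08)/ln(0.4137) = -18.3413/-0.88261 = 20.781.
So 21 more iterations are needed.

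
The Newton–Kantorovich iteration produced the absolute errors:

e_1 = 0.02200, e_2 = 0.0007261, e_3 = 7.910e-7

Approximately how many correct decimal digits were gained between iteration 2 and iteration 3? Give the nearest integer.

3

Digits gained ≈ log₁₀(e_2/e_3) = log₁₀(0.0007261/7.910e-7) = log₁₀(917.952) ≈ 2.963.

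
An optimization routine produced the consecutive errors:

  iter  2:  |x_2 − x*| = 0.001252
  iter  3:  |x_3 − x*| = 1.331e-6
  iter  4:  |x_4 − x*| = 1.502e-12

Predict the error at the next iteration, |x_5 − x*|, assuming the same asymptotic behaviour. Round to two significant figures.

First estimate the order: p ≈ ln(|x_4 − x*|/|x_3 − x*|) / ln(|x_3 − x*|/|x_2 − x*|) = ln(1.502e-12/1.331e-6)/ln(1.331e-6/0.001252) = ln(1.12847e-06)/ln(0.0010631) ≈ 2.0002.
Then |x_5 − x*| ≈ |x_4 − x*|·(|x_4 − x*|/|x_3 − x*|)^p = 1.502e-12·(1.12847e-06)^2.0002 = 1.502e-12·1.26996e-12 ≈ 1.907e-24.

1.9e-24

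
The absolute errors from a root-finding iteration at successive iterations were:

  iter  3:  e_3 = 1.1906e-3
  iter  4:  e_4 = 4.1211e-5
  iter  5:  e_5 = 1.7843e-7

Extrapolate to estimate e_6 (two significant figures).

2.7e-11

First estimate the order: p ≈ ln(e_5/e_4) / ln(e_4/e_3) = ln(1.7843e-7/4.1211e-5)/ln(4.1211e-5/1.1906e-3) = ln(0.00432967)/ln(0.0346136) ≈ 1.6180.
Then e_6 ≈ e_5·(e_5/e_4)^p = 1.7843e-7·(0.00432967)^1.6180 = 1.7843e-7·0.000149894 ≈ 2.675e-11.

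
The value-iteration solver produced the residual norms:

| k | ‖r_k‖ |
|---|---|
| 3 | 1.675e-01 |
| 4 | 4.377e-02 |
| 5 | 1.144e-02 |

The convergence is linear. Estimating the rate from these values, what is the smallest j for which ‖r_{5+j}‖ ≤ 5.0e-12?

17

Rate ρ ≈ ‖r_5‖/‖r_4‖ = 1.144e-02/4.377e-02 = 0.2614.
After j more steps, ‖r_{5+j}‖ ≈ 1.144e-02·ρ^j; need ρ^j ≤ 5.0e-12/1.144e-02 = 4.37063e-10.
j ≥ ln(4.37063e-10)/ln(0.2614) = -21.5509/-1.34170 = 16.062.
So 17 more iterations are needed.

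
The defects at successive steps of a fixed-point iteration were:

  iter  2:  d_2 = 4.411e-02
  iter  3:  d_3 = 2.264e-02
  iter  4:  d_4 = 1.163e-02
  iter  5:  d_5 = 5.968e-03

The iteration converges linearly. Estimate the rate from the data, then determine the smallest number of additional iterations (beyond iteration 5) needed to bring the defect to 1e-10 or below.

27

Rate ρ ≈ d_5/d_4 = 5.968e-03/1.163e-02 = 0.5132.
After j more steps, d_{5+j} ≈ 5.968e-03·ρ^j; need ρ^j ≤ 1e-10/5.968e-03 = 1.6756e-08.
j ≥ ln(1.6756e-08)/ln(0.5132) = -17.9045/-0.66709 = 26.840.
So 27 more iterations are needed.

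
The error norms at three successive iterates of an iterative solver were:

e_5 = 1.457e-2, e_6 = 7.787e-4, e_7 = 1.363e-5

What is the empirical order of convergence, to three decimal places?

p ≈ ln(e_7/e_6) / ln(e_6/e_5)
  = ln(1.363e-5/7.787e-4) / ln(7.787e-4/1.457e-2)
  = ln(0.0175035) / ln(0.0534454)
  = -4.045354 / -2.929095 ≈ 1.381093

1.381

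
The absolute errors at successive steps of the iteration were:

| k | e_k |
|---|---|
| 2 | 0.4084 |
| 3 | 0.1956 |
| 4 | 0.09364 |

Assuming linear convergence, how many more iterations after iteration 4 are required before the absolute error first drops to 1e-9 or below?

Rate ρ ≈ e_4/e_3 = 0.09364/0.1956 = 0.4787.
After j more steps, e_{4+j} ≈ 0.09364·ρ^j; need ρ^j ≤ 1e-9/0.09364 = 1.06792e-08.
j ≥ ln(1.06792e-08)/ln(0.4787) = -18.3550/-0.73668 = 24.916.
So 25 more iterations are needed.

25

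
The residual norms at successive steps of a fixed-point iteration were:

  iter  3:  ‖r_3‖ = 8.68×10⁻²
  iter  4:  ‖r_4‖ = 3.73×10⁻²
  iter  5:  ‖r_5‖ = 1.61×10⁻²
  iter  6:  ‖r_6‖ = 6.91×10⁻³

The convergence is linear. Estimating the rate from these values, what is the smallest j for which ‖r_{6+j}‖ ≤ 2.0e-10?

Rate ρ ≈ ‖r_6‖/‖r_5‖ = 6.91×10⁻³/1.61×10⁻² = 0.4292.
After j more steps, ‖r_{6+j}‖ ≈ 6.91×10⁻³·ρ^j; need ρ^j ≤ 2.0e-10/6.91×10⁻³ = 2.89436e-08.
j ≥ ln(2.89436e-08)/ln(0.4292) = -17.3579/-0.84583 = 20.522.
So 21 more iterations are needed.

21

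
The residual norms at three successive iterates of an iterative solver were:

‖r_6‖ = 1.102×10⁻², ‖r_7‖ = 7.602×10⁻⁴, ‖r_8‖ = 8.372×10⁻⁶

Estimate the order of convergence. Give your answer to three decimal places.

p ≈ ln(‖r_8‖/‖r_7‖) / ln(‖r_7‖/‖r_6‖)
  = ln(8.372×10⁻⁶/7.602×10⁻⁴) / ln(7.602×10⁻⁴/1.102×10⁻²)
  = ln(0.0110129) / ln(0.0689837)
  = -4.508688 / -2.673885 ≈ 1.686194

1.686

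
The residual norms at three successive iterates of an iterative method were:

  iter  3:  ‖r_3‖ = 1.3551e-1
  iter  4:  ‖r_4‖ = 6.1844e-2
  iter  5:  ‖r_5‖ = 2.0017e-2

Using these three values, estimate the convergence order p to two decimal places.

1.44

p ≈ ln(‖r_5‖/‖r_4‖) / ln(‖r_4‖/‖r_3‖)
  = ln(2.0017e-2/6.1844e-2) / ln(6.1844e-2/1.3551e-1)
  = ln(0.323669) / ln(0.45638)
  = -1.12803 / -0.78443 ≈ 1.43803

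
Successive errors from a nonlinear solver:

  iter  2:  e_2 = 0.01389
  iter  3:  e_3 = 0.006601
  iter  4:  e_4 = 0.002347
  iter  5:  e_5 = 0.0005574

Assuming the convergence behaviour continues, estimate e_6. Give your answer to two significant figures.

First estimate the order: p ≈ ln(e_5/e_4) / ln(e_4/e_3) = ln(0.0005574/0.002347)/ln(0.002347/0.006601) = ln(0.237495)/ln(0.355552) ≈ 1.3902.
Then e_6 ≈ e_5·(e_5/e_4)^p = 0.0005574·(0.237495)^1.3902 = 0.0005574·0.13553 ≈ 7.554e-05.

7.6e-5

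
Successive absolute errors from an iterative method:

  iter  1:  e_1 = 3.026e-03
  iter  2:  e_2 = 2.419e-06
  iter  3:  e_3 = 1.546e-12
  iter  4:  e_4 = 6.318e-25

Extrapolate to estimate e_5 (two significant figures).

1.1e-49

First estimate the order: p ≈ ln(e_4/e_3) / ln(e_3/e_2) = ln(6.318e-25/1.546e-12)/ln(1.546e-12/2.419e-06) = ln(4.08668e-13)/ln(6.39107e-07) ≈ 2.0000.
Then e_5 ≈ e_4·(e_4/e_3)^p = 6.318e-25·(4.08668e-13)^2.0000 = 6.318e-25·1.6701e-25 ≈ 1.055e-49.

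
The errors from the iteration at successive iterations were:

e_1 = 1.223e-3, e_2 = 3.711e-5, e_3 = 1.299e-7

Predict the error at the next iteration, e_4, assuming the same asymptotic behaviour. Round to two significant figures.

First estimate the order: p ≈ ln(e_3/e_2) / ln(e_2/e_1) = ln(1.299e-7/3.711e-5)/ln(3.711e-5/1.223e-3) = ln(0.0035004)/ln(0.0303434) ≈ 1.6179.
Then e_4 ≈ e_3·(e_3/e_2)^p = 1.299e-7·(0.0035004)^1.6179 = 1.299e-7·0.000106323 ≈ 1.381e-11.

1.4e-11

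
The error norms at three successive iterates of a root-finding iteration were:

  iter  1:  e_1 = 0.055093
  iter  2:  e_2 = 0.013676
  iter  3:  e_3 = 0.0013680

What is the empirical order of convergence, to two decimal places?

p ≈ ln(e_3/e_2) / ln(e_2/e_1)
  = ln(0.0013680/0.013676) / ln(0.013676/0.055093)
  = ln(0.100029) / ln(0.248235)
  = -2.30230 / -1.39338 ≈ 1.65231

1.65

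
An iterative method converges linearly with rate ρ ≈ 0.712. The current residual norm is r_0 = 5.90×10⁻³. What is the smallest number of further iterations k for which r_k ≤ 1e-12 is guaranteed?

67

After k steps, r_k ≈ 5.90×10⁻³·0.712^k.
Need 0.712^k ≤ 1e-12/5.90×10⁻³ = 1.69492e-10.
k ≥ ln(1.69492e-10)/ln(0.712) = -22.4982/-0.33968 = 66.234.
Smallest integer k = 67.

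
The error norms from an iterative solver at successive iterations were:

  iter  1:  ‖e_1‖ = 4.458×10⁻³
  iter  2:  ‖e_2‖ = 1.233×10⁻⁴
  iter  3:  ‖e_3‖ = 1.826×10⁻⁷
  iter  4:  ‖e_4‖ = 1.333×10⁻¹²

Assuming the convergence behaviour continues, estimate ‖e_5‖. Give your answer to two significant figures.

First estimate the order: p ≈ ln(‖e_4‖/‖e_3‖) / ln(‖e_3‖/‖e_2‖) = ln(1.333×10⁻¹²/1.826×10⁻⁷)/ln(1.826×10⁻⁷/1.233×10⁻⁴) = ln(7.30011e-06)/ln(0.00148094) ≈ 1.8154.
Then ‖e_5‖ ≈ ‖e_4‖·(‖e_4‖/‖e_3‖)^p = 1.333×10⁻¹²·(7.30011e-06)^1.8154 = 1.333×10⁻¹²·4.73029e-10 ≈ 6.305e-22.

6.3e-22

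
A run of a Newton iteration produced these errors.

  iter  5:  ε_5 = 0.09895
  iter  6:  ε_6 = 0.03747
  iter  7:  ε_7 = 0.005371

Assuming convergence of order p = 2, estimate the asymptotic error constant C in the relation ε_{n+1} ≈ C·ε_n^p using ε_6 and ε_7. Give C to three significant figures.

3.83

C ≈ ε_7 / ε_6^2
  = 0.005371 / (0.03747)^2
  = 0.005371 / 0.001404 ≈ 3.8255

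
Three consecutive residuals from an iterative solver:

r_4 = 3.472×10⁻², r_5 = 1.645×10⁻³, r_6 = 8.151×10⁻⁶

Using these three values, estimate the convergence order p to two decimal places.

1.74

p ≈ ln(r_6/r_5) / ln(r_5/r_4)
  = ln(8.151×10⁻⁶/1.645×10⁻³) / ln(1.645×10⁻³/3.472×10⁻²)
  = ln(0.00495502) / ln(0.047379)
  = -5.30735 / -3.04958 ≈ 1.74035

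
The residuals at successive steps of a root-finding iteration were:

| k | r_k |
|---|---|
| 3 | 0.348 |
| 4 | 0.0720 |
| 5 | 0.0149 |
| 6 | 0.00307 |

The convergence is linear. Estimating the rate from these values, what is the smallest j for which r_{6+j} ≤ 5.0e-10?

Rate ρ ≈ r_6/r_5 = 0.00307/0.0149 = 0.2060.
After j more steps, r_{6+j} ≈ 0.00307·ρ^j; need ρ^j ≤ 5.0e-10/0.00307 = 1.62866e-07.
j ≥ ln(1.62866e-07)/ln(0.2060) = -15.6303/-1.57988 = 9.893.
So 10 more iterations are needed.

10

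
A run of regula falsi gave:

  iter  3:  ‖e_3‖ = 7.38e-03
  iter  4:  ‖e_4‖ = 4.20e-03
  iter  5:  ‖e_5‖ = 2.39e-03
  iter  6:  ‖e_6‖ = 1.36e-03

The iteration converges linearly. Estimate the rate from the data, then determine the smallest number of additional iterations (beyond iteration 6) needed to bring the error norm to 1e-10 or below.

Rate ρ ≈ ‖e_6‖/‖e_5‖ = 1.36e-03/2.39e-03 = 0.5690.
After j more steps, ‖e_{6+j}‖ ≈ 1.36e-03·ρ^j; need ρ^j ≤ 1e-10/1.36e-03 = 7.35294e-08.
j ≥ ln(7.35294e-08)/ln(0.5690) = -16.4256/-0.56387 = 29.130.
So 30 more iterations are needed.

30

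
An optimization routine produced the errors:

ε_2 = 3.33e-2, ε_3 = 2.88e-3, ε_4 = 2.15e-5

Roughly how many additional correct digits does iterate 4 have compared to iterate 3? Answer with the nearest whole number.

2

Digits gained ≈ log₁₀(ε_3/ε_4) = log₁₀(2.88e-3/2.15e-5) = log₁₀(133.953) ≈ 2.127.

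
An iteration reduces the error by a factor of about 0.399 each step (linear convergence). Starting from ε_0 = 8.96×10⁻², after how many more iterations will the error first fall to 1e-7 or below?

After k steps, ε_k ≈ 8.96×10⁻²·0.399^k.
Need 0.399^k ≤ 1e-7/8.96×10⁻² = 1.11607e-06.
k ≥ ln(1.11607e-06)/ln(0.399) = -13.7057/-0.91879 = 14.917.
Smallest integer k = 15.

15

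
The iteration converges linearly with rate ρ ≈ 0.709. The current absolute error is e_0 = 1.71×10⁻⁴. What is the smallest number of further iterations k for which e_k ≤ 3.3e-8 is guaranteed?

25

After k steps, e_k ≈ 1.71×10⁻⁴·0.709^k.
Need 0.709^k ≤ 3.3e-8/1.71×10⁻⁴ = 0.000192982.
k ≥ ln(0.000192982)/ln(0.709) = -8.5529/-0.34390 = 24.870.
Smallest integer k = 25.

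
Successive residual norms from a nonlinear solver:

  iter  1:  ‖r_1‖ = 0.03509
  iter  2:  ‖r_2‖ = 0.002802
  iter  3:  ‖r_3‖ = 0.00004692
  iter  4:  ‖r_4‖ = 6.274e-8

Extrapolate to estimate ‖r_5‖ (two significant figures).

First estimate the order: p ≈ ln(‖r_4‖/‖r_3‖) / ln(‖r_3‖/‖r_2‖) = ln(6.274e-8/0.00004692)/ln(0.00004692/0.002802) = ln(0.00133717)/ln(0.0167452) ≈ 1.6180.
Then ‖r_5‖ ≈ ‖r_4‖·(‖r_4‖/‖r_3‖)^p = 6.274e-8·(0.00133717)^1.6180 = 6.274e-8·2.2396e-05 ≈ 1.405e-12.

1.4e-12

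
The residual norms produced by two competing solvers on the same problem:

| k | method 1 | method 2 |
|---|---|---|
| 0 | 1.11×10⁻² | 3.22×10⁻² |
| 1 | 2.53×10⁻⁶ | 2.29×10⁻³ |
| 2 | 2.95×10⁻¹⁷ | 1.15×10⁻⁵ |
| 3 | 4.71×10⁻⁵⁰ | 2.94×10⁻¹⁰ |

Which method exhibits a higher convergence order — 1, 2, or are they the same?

1

Method 1: p ≈ ln(4.71×10⁻⁵⁰/2.95×10⁻¹⁷)/ln(2.95×10⁻¹⁷/2.53×10⁻⁶) ≈ 3.00.
Method 2: p ≈ ln(2.94×10⁻¹⁰/1.15×10⁻⁵)/ln(1.15×10⁻⁵/2.29×10⁻³) ≈ 2.00.
Method 1 has the higher order (≈3.0 vs ≈2.0).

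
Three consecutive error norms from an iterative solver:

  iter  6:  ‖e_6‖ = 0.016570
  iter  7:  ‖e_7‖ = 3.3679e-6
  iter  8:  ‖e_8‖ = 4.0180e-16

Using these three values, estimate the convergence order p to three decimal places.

p ≈ ln(‖e_8‖/‖e_7‖) / ln(‖e_7‖/‖e_6‖)
  = ln(4.0180e-16/3.3679e-6) / ln(3.3679e-6/0.016570)
  = ln(1.19303e-10) / ln(0.000203253)
  = -22.849355 / -8.501059 ≈ 2.687825

2.688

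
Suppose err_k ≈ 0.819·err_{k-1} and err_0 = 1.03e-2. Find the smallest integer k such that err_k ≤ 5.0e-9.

73

After k steps, err_k ≈ 1.03e-2·0.819^k.
Need 0.819^k ≤ 5.0e-9/1.03e-2 = 4.85437e-07.
k ≥ ln(4.85437e-07)/ln(0.819) = -14.5382/-0.19967 = 72.811.
Smallest integer k = 73.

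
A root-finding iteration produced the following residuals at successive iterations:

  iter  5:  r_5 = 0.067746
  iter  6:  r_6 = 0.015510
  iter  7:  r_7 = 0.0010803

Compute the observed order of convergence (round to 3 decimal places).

1.807

p ≈ ln(r_7/r_6) / ln(r_6/r_5)
  = ln(0.0010803/0.015510) / ln(0.015510/0.067746)
  = ln(0.0696518) / ln(0.228943)
  = -2.664247 / -1.474282 ≈ 1.807149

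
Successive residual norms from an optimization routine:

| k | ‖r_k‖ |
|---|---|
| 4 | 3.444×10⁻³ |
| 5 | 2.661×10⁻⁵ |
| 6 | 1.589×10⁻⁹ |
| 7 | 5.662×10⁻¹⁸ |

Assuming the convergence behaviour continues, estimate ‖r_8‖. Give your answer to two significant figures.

7.2e-35

First estimate the order: p ≈ ln(‖r_7‖/‖r_6‖) / ln(‖r_6‖/‖r_5‖) = ln(5.662×10⁻¹⁸/1.589×10⁻⁹)/ln(1.589×10⁻⁹/2.661×10⁻⁵) = ln(3.56325e-09)/ln(5.97144e-05) ≈ 2.0001.
Then ‖r_8‖ ≈ ‖r_7‖·(‖r_7‖/‖r_6‖)^p = 5.662×10⁻¹⁸·(3.56325e-09)^2.0001 = 5.662×10⁻¹⁸·1.26721e-17 ≈ 7.175e-35.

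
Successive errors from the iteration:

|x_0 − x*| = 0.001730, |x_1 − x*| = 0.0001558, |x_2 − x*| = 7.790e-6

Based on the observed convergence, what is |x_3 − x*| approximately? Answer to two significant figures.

First estimate the order: p ≈ ln(|x_2 − x*|/|x_1 − x*|) / ln(|x_1 − x*|/|x_0 − x*|) = ln(7.790e-6/0.0001558)/ln(0.0001558/0.001730) = ln(0.05)/ln(0.0900578) ≈ 1.2444.
Then |x_3 − x*| ≈ |x_2 − x*|·(|x_2 − x*|/|x_1 − x*|)^p = 7.790e-6·(0.05)^1.2444 = 7.790e-6·0.0240435 ≈ 1.873e-07.

1.9e-7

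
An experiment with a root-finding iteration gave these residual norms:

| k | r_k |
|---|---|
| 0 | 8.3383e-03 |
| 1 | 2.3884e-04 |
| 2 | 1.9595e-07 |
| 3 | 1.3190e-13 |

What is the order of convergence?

2

Consecutive ratios: r_3/r_2 = 1.3190e-13/1.9595e-07 = 6.73131e-07, r_2/r_1 = 1.9595e-07/2.3884e-04 = 0.000820424.
p ≈ ln(6.73131e-07)/ln(0.000820424) = -14.2113/-7.1057 ≈ 2.00.
So the convergence is quadratic (order 2).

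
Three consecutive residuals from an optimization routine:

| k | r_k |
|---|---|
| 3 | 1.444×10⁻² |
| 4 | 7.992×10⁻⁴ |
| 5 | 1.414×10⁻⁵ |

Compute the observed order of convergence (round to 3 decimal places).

1.394

p ≈ ln(r_5/r_4) / ln(r_4/r_3)
  = ln(1.414×10⁻⁵/7.992×10⁻⁴) / ln(7.992×10⁻⁴/1.444×10⁻²)
  = ln(0.0176927) / ln(0.0553463)
  = -4.034603 / -2.894145 ≈ 1.394057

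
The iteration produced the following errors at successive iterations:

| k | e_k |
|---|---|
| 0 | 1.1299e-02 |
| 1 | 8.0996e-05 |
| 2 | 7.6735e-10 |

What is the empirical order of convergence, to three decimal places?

p ≈ ln(e_2/e_1) / ln(e_1/e_0)
  = ln(7.6735e-10/8.0996e-05) / ln(8.0996e-05/1.1299e-02)
  = ln(9.47392e-06) / ln(0.00716842)
  = -11.566968 / -4.938070 ≈ 2.342407

2.342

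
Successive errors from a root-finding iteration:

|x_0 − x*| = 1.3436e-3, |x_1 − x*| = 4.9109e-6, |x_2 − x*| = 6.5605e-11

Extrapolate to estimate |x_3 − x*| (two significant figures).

1.2e-20

First estimate the order: p ≈ ln(|x_2 − x*|/|x_1 − x*|) / ln(|x_1 − x*|/|x_0 − x*|) = ln(6.5605e-11/4.9109e-6)/ln(4.9109e-6/1.3436e-3) = ln(1.33591e-05)/ln(0.00365503) ≈ 2.0000.
Then |x_3 − x*| ≈ |x_2 − x*|·(|x_2 − x*|/|x_1 − x*|)^p = 6.5605e-11·(1.33591e-05)^2.0000 = 6.5605e-11·1.78466e-10 ≈ 1.171e-20.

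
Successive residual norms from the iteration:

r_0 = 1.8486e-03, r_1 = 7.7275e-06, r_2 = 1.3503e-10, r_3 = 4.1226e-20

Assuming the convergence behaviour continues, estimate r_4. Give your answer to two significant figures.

3.8e-39

First estimate the order: p ≈ ln(r_3/r_2) / ln(r_2/r_1) = ln(4.1226e-20/1.3503e-10)/ln(1.3503e-10/7.7275e-06) = ln(3.0531e-10)/ln(1.7474e-05) ≈ 2.0000.
Then r_4 ≈ r_3·(r_3/r_2)^p = 4.1226e-20·(3.0531e-10)^2.0000 = 4.1226e-20·9.32142e-20 ≈ 3.843e-39.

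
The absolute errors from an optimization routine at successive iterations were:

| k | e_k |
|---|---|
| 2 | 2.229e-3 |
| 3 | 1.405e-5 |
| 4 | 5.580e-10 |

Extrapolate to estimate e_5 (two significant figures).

8.8e-19

First estimate the order: p ≈ ln(e_4/e_3) / ln(e_3/e_2) = ln(5.580e-10/1.405e-5)/ln(1.405e-5/2.229e-3) = ln(3.97153e-05)/ln(0.00630328) ≈ 2.0001.
Then e_5 ≈ e_4·(e_4/e_3)^p = 5.580e-10·(3.97153e-05)^2.0001 = 5.580e-10·1.57571e-09 ≈ 8.792e-19.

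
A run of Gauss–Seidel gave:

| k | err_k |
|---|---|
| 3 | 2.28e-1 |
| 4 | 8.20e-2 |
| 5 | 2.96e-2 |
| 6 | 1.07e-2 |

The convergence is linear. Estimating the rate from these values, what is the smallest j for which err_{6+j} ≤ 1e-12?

Rate ρ ≈ err_6/err_5 = 1.07e-2/2.96e-2 = 0.3615.
After j more steps, err_{6+j} ≈ 1.07e-2·ρ^j; need ρ^j ≤ 1e-12/1.07e-2 = 9.34579e-11.
j ≥ ln(9.34579e-11)/ln(0.3615) = -23.0935/-1.01749 = 22.697.
So 23 more iterations are needed.

23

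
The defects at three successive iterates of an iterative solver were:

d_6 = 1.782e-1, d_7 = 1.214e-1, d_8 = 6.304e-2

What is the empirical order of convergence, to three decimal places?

1.707

p ≈ ln(d_8/d_7) / ln(d_7/d_6)
  = ln(6.304e-2/1.214e-1) / ln(1.214e-1/1.782e-1)
  = ln(0.519275) / ln(0.681257)
  = -0.655322 / -0.383816 ≈ 1.707386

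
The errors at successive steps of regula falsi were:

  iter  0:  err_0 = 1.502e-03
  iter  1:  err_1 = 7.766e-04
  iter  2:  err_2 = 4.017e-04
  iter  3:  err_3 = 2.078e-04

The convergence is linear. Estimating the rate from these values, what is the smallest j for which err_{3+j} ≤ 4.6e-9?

17

Rate ρ ≈ err_3/err_2 = 2.078e-04/4.017e-04 = 0.5173.
After j more steps, err_{3+j} ≈ 2.078e-04·ρ^j; need ρ^j ≤ 4.6e-9/2.078e-04 = 2.21367e-05.
j ≥ ln(2.21367e-05)/ln(0.5173) = -10.7183/-0.65913 = 16.261.
So 17 more iterations are needed.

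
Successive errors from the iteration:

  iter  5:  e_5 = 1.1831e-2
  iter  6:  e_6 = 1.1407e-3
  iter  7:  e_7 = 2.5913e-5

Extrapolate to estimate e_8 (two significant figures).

First estimate the order: p ≈ ln(e_7/e_6) / ln(e_6/e_5) = ln(2.5913e-5/1.1407e-3)/ln(1.1407e-3/1.1831e-2) = ln(0.0227168)/ln(0.0964162) ≈ 1.6180.
Then e_8 ≈ e_7·(e_7/e_6)^p = 2.5913e-5·(0.0227168)^1.6180 = 2.5913e-5·0.00219063 ≈ 5.677e-08.

5.7e-8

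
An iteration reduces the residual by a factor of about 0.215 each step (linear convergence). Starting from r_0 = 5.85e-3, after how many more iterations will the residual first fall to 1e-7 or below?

After k steps, r_k ≈ 5.85e-3·0.215^k.
Need 0.215^k ≤ 1e-7/5.85e-3 = 1.7094e-05.
k ≥ ln(1.7094e-05)/ln(0.215) = -10.9768/-1.53712 = 7.141.
Smallest integer k = 8.

8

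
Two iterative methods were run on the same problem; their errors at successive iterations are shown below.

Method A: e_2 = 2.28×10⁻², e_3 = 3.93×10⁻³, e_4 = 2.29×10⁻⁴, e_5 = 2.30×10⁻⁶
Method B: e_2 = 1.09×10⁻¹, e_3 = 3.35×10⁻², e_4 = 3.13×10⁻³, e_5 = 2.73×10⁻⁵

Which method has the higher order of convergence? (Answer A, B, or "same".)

Method A: p ≈ ln(2.30×10⁻⁶/2.29×10⁻⁴)/ln(2.29×10⁻⁴/3.93×10⁻³) ≈ 1.62.
Method B: p ≈ ln(2.73×10⁻⁵/3.13×10⁻³)/ln(3.13×10⁻³/3.35×10⁻²) ≈ 2.00.
Method B has the higher order (≈2.0 vs ≈1.6).

B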